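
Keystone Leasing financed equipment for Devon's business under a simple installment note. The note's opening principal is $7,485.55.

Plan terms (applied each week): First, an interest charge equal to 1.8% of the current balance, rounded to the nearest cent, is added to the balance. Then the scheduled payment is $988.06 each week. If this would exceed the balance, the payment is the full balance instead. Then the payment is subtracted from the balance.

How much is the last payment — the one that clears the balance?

# | Opening | Interest | Payment | End bal
1 | $7,485.55 | $134.74 | $988.06 | $6,632.23
2 | $6,632.23 | $119.38 | $988.06 | $5,763.55
3 | $5,763.55 | $103.74 | $988.06 | $4,879.23
4 | $4,879.23 | $87.83 | $988.06 | $3,979.00
5 | $3,979.00 | $71.62 | $988.06 | $3,062.56
6 | $3,062.56 | $55.13 | $988.06 | $2,129.63
7 | $2,129.63 | $38.33 | $988.06 | $1,179.90
8 | $1,179.90 | $21.24 | $988.06 | $213.08
9 | $213.08 | $3.84 | $216.92 | $0.00

$216.92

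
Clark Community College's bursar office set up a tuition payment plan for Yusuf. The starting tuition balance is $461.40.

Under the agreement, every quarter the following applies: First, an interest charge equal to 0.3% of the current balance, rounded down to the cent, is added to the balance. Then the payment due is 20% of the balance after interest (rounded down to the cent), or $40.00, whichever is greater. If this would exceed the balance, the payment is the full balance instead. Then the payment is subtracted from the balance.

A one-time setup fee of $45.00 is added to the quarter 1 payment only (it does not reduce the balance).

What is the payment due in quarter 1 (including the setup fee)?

Quarter 1: opening $461.40; interest $1.38 → $462.78; payment $92.55 (+ $45.00 fee); balance $370.23

$137.55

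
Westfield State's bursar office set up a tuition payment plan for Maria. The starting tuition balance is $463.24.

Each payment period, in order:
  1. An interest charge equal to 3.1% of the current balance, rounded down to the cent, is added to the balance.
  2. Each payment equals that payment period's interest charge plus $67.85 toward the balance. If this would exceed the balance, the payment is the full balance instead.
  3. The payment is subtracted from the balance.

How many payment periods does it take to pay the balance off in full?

Payment period 1: opening $463.24; interest $14.36 → $477.60; payment $82.21; balance $395.39
Payment period 2: opening $395.39; interest $12.25 → $407.64; payment $80.10; balance $327.54
Payment period 3: opening $327.54; interest $10.15 → $337.69; payment $78.00; balance $259.69
Payment period 4: opening $259.69; interest $8.05 → $267.74; payment $75.90; balance $191.84
Payment period 5: opening $191.84; interest $5.94 → $197.78; payment $73.79; balance $123.99
Payment period 6: opening $123.99; interest $3.84 → $127.83; payment $71.69; balance $56.14
Payment period 7: opening $56.14; interest $1.74 → $57.88; payment $57.88; balance $0.00
Balance reaches $0.00 in payment period 7.

7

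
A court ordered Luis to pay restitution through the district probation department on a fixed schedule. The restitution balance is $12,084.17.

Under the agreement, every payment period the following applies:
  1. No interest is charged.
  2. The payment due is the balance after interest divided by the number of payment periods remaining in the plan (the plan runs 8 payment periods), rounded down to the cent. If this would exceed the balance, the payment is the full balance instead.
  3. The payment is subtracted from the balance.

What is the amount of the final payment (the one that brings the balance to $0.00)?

Payment period 1: $12,084.17 − $1,510.52 → $10,573.65
Payment period 2: $10,573.65 − $1,510.52 → $9,063.13
Payment period 3: $9,063.13 − $1,510.52 → $7,552.61
Payment period 4: $7,552.61 − $1,510.52 → $6,042.09
Payment period 5: $6,042.09 − $1,510.52 → $4,531.57
Payment period 6: $4,531.57 − $1,510.52 → $3,021.05
Payment period 7: $3,021.05 − $1,510.52 → $1,510.53
Payment period 8: $1,510.53 − $1,510.53 → $0.00

$1,510.53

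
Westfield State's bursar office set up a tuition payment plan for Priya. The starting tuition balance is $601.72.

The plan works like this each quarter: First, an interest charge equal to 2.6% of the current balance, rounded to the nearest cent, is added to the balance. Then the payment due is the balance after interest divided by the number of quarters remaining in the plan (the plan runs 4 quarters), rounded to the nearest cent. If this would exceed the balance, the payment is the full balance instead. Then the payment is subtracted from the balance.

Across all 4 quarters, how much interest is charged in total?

$40.13

Quarter 1: opening $601.72; interest $15.64 → $617.36; payment $154.34; balance $463.02
Quarter 2: opening $463.02; interest $12.04 → $475.06; payment $158.35; balance $316.71
Quarter 3: opening $316.71; interest $8.23 → $324.94; payment $162.47; balance $162.47
Quarter 4: opening $162.47; interest $4.22 → $166.69; payment $166.69; balance $0.00
Total interest: $15.64 + $12.04 + $8.23 + $4.22 = $40.13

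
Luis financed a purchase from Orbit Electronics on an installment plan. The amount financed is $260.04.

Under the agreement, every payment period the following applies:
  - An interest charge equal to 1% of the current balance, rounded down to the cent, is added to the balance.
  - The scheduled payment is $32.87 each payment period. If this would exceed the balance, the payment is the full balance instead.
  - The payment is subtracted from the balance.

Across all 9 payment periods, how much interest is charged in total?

$12.21

Payment period 1: opening $260.04; interest $2.60 → $262.64; payment $32.87; balance $229.77
Payment period 2: opening $229.77; interest $2.29 → $232.06; payment $32.87; balance $199.19
Payment period 3: opening $199.19; interest $1.99 → $201.18; payment $32.87; balance $168.31
Payment period 4: opening $168.31; interest $1.68 → $169.99; payment $32.87; balance $137.12
Payment period 5: opening $137.12; interest $1.37 → $138.49; payment $32.87; balance $105.62
Payment period 6: opening $105.62; interest $1.05 → $106.67; payment $32.87; balance $73.80
Payment period 7: opening $73.80; interest $0.73 → $74.53; payment $32.87; balance $41.66
Payment period 8: opening $41.66; interest $0.41 → $42.07; payment $32.87; balance $9.20
Payment period 9: opening $9.20; interest $0.09 → $9.29; payment $9.29; balance $0.00
Total interest: $2.60 + $2.29 + $1.99 + $1.68 + $1.37 + $1.05 + $0.73 + $0.41 + $0.09 = $12.21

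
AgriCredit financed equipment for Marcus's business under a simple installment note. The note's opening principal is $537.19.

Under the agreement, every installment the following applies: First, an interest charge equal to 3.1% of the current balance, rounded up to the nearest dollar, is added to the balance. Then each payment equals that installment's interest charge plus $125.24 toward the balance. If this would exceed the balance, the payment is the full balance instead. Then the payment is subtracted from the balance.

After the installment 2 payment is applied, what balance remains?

$286.71

Installment 1: $537.19 +$17.00 interest = $554.19; pay $142.24 → $411.95
Installment 2: $411.95 +$13.00 interest = $424.95; pay $138.24 → $286.71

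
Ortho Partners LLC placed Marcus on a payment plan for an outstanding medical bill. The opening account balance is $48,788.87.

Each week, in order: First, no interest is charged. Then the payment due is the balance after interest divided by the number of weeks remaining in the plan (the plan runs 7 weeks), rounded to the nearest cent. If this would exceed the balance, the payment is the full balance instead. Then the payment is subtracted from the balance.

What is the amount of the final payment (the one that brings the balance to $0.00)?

$6,969.83

# | Opening | Payment | End bal
1 | $48,788.87 | $6,969.84 | $41,819.03
2 | $41,819.03 | $6,969.84 | $34,849.19
3 | $34,849.19 | $6,969.84 | $27,879.35
4 | $27,879.35 | $6,969.84 | $20,909.51
5 | $20,909.51 | $6,969.84 | $13,939.67
6 | $13,939.67 | $6,969.84 | $6,969.83
7 | $6,969.83 | $6,969.83 | $0.00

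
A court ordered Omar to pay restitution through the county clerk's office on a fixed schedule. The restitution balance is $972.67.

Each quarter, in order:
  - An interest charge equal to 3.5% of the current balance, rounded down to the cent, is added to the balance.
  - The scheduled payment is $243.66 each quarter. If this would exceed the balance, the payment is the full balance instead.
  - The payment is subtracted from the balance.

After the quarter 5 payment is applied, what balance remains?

Quarter 1: $972.67 +$34.04 interest = $1,006.71; pay $243.66 → $763.05
Quarter 2: $763.05 +$26.70 interest = $789.75; pay $243.66 → $546.09
Quarter 3: $546.09 +$19.11 interest = $565.20; pay $243.66 → $321.54
Quarter 4: $321.54 +$11.25 interest = $332.79; pay $243.66 → $89.13
Quarter 5: $89.13 +$3.11 interest = $92.24; pay $92.24 → $0.00

$0.00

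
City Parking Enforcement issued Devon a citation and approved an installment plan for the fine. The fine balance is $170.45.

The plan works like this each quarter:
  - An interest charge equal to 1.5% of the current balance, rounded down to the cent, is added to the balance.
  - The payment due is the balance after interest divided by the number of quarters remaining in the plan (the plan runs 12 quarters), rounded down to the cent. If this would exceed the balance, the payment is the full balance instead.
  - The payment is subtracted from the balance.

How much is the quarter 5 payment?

Quarter 1: opening $170.45; interest $2.55 → $173.00; payment $14.41; balance $158.59
Quarter 2: opening $158.59; interest $2.37 → $160.96; payment $14.63; balance $146.33
Quarter 3: opening $146.33; interest $2.19 → $148.52; payment $14.85; balance $133.67
Quarter 4: opening $133.67; interest $2.00 → $135.67; payment $15.07; balance $120.60
Quarter 5: opening $120.60; interest $1.80 → $122.40; payment $15.30; balance $107.10

$15.30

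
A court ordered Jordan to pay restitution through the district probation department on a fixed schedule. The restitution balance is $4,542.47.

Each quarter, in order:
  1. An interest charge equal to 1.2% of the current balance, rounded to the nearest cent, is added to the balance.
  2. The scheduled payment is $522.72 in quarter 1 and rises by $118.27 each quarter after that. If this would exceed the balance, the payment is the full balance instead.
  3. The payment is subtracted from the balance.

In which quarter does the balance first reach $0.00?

Quarter 1: opening $4,542.47; interest $54.51 → $4,596.98; payment $522.72; balance $4,074.26
Quarter 2: opening $4,074.26; interest $48.89 → $4,123.15; payment $640.99; balance $3,482.16
Quarter 3: opening $3,482.16; interest $41.79 → $3,523.95; payment $759.26; balance $2,764.69
Quarter 4: opening $2,764.69; interest $33.18 → $2,797.87; payment $877.53; balance $1,920.34
Quarter 5: opening $1,920.34; interest $23.04 → $1,943.38; payment $995.80; balance $947.58
Quarter 6: opening $947.58; interest $11.37 → $958.95; payment $958.95; balance $0.00
Balance reaches $0.00 in quarter 6.

6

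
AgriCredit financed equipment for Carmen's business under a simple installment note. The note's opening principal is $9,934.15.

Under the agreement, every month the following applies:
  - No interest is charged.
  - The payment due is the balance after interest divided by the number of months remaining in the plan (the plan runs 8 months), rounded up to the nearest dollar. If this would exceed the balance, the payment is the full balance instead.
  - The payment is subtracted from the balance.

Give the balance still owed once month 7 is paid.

Month 1: opening $9,934.15; payment $1,242.00; balance $8,692.15
Month 2: opening $8,692.15; payment $1,242.00; balance $7,450.15
Month 3: opening $7,450.15; payment $1,242.00; balance $6,208.15
Month 4: opening $6,208.15; payment $1,242.00; balance $4,966.15
Month 5: opening $4,966.15; payment $1,242.00; balance $3,724.15
Month 6: opening $3,724.15; payment $1,242.00; balance $2,482.15
Month 7: opening $2,482.15; payment $1,242.00; balance $1,240.15

$1,240.15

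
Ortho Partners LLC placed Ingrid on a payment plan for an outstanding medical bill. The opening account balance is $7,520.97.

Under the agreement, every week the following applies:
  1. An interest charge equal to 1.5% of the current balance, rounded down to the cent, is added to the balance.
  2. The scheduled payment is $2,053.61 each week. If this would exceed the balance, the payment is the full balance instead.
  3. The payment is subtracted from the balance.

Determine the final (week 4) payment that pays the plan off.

Week 1: $7,520.97 +$112.81 interest = $7,633.78; pay $2,053.61 → $5,580.17
Week 2: $5,580.17 +$83.70 interest = $5,663.87; pay $2,053.61 → $3,610.26
Week 3: $3,610.26 +$54.15 interest = $3,664.41; pay $2,053.61 → $1,610.80
Week 4: $1,610.80 +$24.16 interest = $1,634.96; pay $1,634.96 → $0.00

$1,634.96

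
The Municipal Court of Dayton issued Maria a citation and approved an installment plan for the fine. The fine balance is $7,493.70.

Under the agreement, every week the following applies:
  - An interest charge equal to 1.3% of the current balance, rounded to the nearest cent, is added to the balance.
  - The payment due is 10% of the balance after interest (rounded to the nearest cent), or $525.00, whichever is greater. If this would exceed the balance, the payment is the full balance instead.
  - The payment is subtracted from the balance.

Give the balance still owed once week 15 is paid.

Week 1: opening $7,493.70; interest $97.42 → $7,591.12; payment $759.11; balance $6,832.01
Week 2: opening $6,832.01; interest $88.82 → $6,920.83; payment $692.08; balance $6,228.75
Week 3: opening $6,228.75; interest $80.97 → $6,309.72; payment $630.97; balance $5,678.75
Week 4: opening $5,678.75; interest $73.82 → $5,752.57; payment $575.26; balance $5,177.31
Week 5: opening $5,177.31; interest $67.31 → $5,244.62; payment $525.00; balance $4,719.62
Week 6: opening $4,719.62; interest $61.36 → $4,780.98; payment $525.00; balance $4,255.98
Week 7: opening $4,255.98; interest $55.33 → $4,311.31; payment $525.00; balance $3,786.31
Week 8: opening $3,786.31; interest $49.22 → $3,835.53; payment $525.00; balance $3,310.53
Week 9: opening $3,310.53; interest $43.04 → $3,353.57; payment $525.00; balance $2,828.57
Week 10: opening $2,828.57; interest $36.77 → $2,865.34; payment $525.00; balance $2,340.34
Week 11: opening $2,340.34; interest $30.42 → $2,370.76; payment $525.00; balance $1,845.76
Week 12: opening $1,845.76; interest $23.99 → $1,869.75; payment $525.00; balance $1,344.75
Week 13: opening $1,344.75; interest $17.48 → $1,362.23; payment $525.00; balance $837.23
Week 14: opening $837.23; interest $10.88 → $848.11; payment $525.00; balance $323.11
Week 15: opening $323.11; interest $4.20 → $327.31; payment $327.31; balance $0.00

$0.00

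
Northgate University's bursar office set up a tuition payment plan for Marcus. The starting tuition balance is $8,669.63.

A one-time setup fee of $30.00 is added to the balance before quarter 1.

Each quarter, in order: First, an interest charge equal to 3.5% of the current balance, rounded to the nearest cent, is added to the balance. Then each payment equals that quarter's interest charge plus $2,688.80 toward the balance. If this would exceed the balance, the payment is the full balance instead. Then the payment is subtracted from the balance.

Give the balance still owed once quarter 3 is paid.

$633.23

Quarter 1: opening $8,699.63; interest $304.49 → $9,004.12; payment $2,993.29; balance $6,010.83
Quarter 2: opening $6,010.83; interest $210.38 → $6,221.21; payment $2,899.18; balance $3,322.03
Quarter 3: opening $3,322.03; interest $116.27 → $3,438.30; payment $2,805.07; balance $633.23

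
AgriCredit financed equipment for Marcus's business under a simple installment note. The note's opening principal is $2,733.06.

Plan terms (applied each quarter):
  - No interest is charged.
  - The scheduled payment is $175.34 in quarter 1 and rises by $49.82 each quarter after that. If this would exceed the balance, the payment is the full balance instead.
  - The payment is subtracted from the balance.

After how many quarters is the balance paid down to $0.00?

Quarter 1: opening $2,733.06; payment $175.34; balance $2,557.72
Quarter 2: opening $2,557.72; payment $225.16; balance $2,332.56
Quarter 3: opening $2,332.56; payment $274.98; balance $2,057.58
Quarter 4: opening $2,057.58; payment $324.80; balance $1,732.78
Quarter 5: opening $1,732.78; payment $374.62; balance $1,358.16
Quarter 6: opening $1,358.16; payment $424.44; balance $933.72
Quarter 7: opening $933.72; payment $474.26; balance $459.46
Quarter 8: opening $459.46; payment $459.46; balance $0.00
Balance reaches $0.00 in quarter 8.

8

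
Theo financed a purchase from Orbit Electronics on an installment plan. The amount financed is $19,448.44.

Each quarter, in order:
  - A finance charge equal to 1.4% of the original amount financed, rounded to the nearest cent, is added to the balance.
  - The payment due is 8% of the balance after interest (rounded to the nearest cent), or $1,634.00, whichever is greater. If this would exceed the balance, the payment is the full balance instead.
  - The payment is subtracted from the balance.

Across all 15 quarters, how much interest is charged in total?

Quarter 1: opening $19,448.44; interest $272.28 → $19,720.72; payment $1,634.00; balance $18,086.72
Quarter 2: opening $18,086.72; interest $272.28 → $18,359.00; payment $1,634.00; balance $16,725.00
Quarter 3: opening $16,725.00; interest $272.28 → $16,997.28; payment $1,634.00; balance $15,363.28
Quarter 4: opening $15,363.28; interest $272.28 → $15,635.56; payment $1,634.00; balance $14,001.56
Quarter 5: opening $14,001.56; interest $272.28 → $14,273.84; payment $1,634.00; balance $12,639.84
Quarter 6: opening $12,639.84; interest $272.28 → $12,912.12; payment $1,634.00; balance $11,278.12
Quarter 7: opening $11,278.12; interest $272.28 → $11,550.40; payment $1,634.00; balance $9,916.40
Quarter 8: opening $9,916.40; interest $272.28 → $10,188.68; payment $1,634.00; balance $8,554.68
Quarter 9: opening $8,554.68; interest $272.28 → $8,826.96; payment $1,634.00; balance $7,192.96
Quarter 10: opening $7,192.96; interest $272.28 → $7,465.24; payment $1,634.00; balance $5,831.24
Quarter 11: opening $5,831.24; interest $272.28 → $6,103.52; payment $1,634.00; balance $4,469.52
Quarter 12: opening $4,469.52; interest $272.28 → $4,741.80; payment $1,634.00; balance $3,107.80
Quarter 13: opening $3,107.80; interest $272.28 → $3,380.08; payment $1,634.00; balance $1,746.08
Quarter 14: opening $1,746.08; interest $272.28 → $2,018.36; payment $1,634.00; balance $384.36
Quarter 15: opening $384.36; interest $272.28 → $656.64; payment $656.64; balance $0.00
Total interest: $272.28 + $272.28 + $272.28 + $272.28 + $272.28 + $272.28 + $272.28 + $272.28 + $272.28 + $272.28 + $272.28 + $272.28 + $272.28 + $272.28 + $272.28 = $4,084.20

$4,084.20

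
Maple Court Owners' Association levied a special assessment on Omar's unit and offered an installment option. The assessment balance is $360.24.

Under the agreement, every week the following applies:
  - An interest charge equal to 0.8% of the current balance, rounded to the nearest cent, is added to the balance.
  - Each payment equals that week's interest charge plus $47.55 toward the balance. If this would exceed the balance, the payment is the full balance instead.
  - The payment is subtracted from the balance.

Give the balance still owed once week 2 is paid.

$265.14

# | Opening | Interest | Payment | End bal
1 | $360.24 | $2.88 | $50.43 | $312.69
2 | $312.69 | $2.50 | $50.05 | $265.14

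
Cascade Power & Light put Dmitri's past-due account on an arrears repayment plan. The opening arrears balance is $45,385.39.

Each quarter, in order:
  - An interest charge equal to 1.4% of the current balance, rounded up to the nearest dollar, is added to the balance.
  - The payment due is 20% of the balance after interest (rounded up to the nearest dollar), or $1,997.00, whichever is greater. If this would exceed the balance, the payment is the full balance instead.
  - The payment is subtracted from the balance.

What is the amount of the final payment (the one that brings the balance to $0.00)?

Quarter 1: opening $45,385.39; interest $636.00 → $46,021.39; payment $9,205.00; balance $36,816.39
Quarter 2: opening $36,816.39; interest $516.00 → $37,332.39; payment $7,467.00; balance $29,865.39
Quarter 3: opening $29,865.39; interest $419.00 → $30,284.39; payment $6,057.00; balance $24,227.39
Quarter 4: opening $24,227.39; interest $340.00 → $24,567.39; payment $4,914.00; balance $19,653.39
Quarter 5: opening $19,653.39; interest $276.00 → $19,929.39; payment $3,986.00; balance $15,943.39
Quarter 6: opening $15,943.39; interest $224.00 → $16,167.39; payment $3,234.00; balance $12,933.39
Quarter 7: opening $12,933.39; interest $182.00 → $13,115.39; payment $2,624.00; balance $10,491.39
Quarter 8: opening $10,491.39; interest $147.00 → $10,638.39; payment $2,128.00; balance $8,510.39
Quarter 9: opening $8,510.39; interest $120.00 → $8,630.39; payment $1,997.00; balance $6,633.39
Quarter 10: opening $6,633.39; interest $93.00 → $6,726.39; payment $1,997.00; balance $4,729.39
Quarter 11: opening $4,729.39; interest $67.00 → $4,796.39; payment $1,997.00; balance $2,799.39
Quarter 12: opening $2,799.39; interest $40.00 → $2,839.39; payment $1,997.00; balance $842.39
Quarter 13: opening $842.39; interest $12.00 → $854.39; payment $854.39; balance $0.00

$854.39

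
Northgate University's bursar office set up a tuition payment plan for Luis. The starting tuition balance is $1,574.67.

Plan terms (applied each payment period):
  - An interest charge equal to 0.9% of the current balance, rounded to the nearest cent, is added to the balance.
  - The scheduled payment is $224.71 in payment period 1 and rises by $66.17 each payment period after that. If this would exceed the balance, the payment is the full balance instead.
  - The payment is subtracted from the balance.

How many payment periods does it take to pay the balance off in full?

Payment period 1: $1,574.67 +$14.17 interest = $1,588.84; pay $224.71 → $1,364.13
Payment period 2: $1,364.13 +$12.28 interest = $1,376.41; pay $290.88 → $1,085.53
Payment period 3: $1,085.53 +$9.77 interest = $1,095.30; pay $357.05 → $738.25
Payment period 4: $738.25 +$6.64 interest = $744.89; pay $423.22 → $321.67
Payment period 5: $321.67 +$2.90 interest = $324.57; pay $324.57 → $0.00
Balance reaches $0.00 in payment period 5.

5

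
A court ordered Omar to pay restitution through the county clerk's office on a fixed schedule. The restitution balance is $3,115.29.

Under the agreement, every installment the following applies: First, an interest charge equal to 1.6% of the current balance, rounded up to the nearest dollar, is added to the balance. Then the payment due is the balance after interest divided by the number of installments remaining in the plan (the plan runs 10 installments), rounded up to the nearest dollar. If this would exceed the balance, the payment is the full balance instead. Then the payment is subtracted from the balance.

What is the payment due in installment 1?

$317.00

Installment 1: opening $3,115.29; interest $50.00 → $3,165.29; payment $317.00; balance $2,848.29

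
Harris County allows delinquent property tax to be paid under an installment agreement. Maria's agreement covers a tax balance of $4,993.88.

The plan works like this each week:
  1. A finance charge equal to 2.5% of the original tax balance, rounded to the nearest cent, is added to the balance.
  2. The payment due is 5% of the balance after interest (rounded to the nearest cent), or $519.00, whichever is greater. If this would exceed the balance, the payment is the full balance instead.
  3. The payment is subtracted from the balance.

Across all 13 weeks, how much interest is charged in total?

$1,623.05

Week 1: $4,993.88 +$124.85 interest = $5,118.73; pay $519.00 → $4,599.73
Week 2: $4,599.73 +$124.85 interest = $4,724.58; pay $519.00 → $4,205.58
Week 3: $4,205.58 +$124.85 interest = $4,330.43; pay $519.00 → $3,811.43
Week 4: $3,811.43 +$124.85 interest = $3,936.28; pay $519.00 → $3,417.28
Week 5: $3,417.28 +$124.85 interest = $3,542.13; pay $519.00 → $3,023.13
Week 6: $3,023.13 +$124.85 interest = $3,147.98; pay $519.00 → $2,628.98
Week 7: $2,628.98 +$124.85 interest = $2,753.83; pay $519.00 → $2,234.83
Week 8: $2,234.83 +$124.85 interest = $2,359.68; pay $519.00 → $1,840.68
Week 9: $1,840.68 +$124.85 interest = $1,965.53; pay $519.00 → $1,446.53
Week 10: $1,446.53 +$124.85 interest = $1,571.38; pay $519.00 → $1,052.38
Week 11: $1,052.38 +$124.85 interest = $1,177.23; pay $519.00 → $658.23
Week 12: $658.23 +$124.85 interest = $783.08; pay $519.00 → $264.08
Week 13: $264.08 +$124.85 interest = $388.93; pay $388.93 → $0.00
Total interest: $124.85 + $124.85 + $124.85 + $124.85 + $124.85 + $124.85 + $124.85 + $124.85 + $124.85 + $124.85 + $124.85 + $124.85 + $124.85 = $1,623.05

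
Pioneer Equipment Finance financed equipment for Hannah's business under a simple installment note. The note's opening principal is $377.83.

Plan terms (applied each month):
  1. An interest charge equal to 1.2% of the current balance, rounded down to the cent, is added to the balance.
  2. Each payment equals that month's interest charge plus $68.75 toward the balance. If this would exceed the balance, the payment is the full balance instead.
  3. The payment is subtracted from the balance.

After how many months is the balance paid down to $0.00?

Month 1: $377.83 +$4.53 interest = $382.36; pay $73.28 → $309.08
Month 2: $309.08 +$3.70 interest = $312.78; pay $72.45 → $240.33
Month 3: $240.33 +$2.88 interest = $243.21; pay $71.63 → $171.58
Month 4: $171.58 +$2.05 interest = $173.63; pay $70.80 → $102.83
Month 5: $102.83 +$1.23 interest = $104.06; pay $69.98 → $34.08
Month 6: $34.08 +$0.40 interest = $34.48; pay $34.48 → $0.00
Balance reaches $0.00 in month 6.

6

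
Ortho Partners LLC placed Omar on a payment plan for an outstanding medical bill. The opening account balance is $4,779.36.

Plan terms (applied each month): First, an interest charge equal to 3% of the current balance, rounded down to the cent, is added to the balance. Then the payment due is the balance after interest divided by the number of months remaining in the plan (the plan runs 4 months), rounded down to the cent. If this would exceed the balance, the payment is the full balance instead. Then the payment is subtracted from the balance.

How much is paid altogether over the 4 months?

$5,148.71

Month 1: $4,779.36 +$143.38 interest = $4,922.74; pay $1,230.68 → $3,692.06
Month 2: $3,692.06 +$110.76 interest = $3,802.82; pay $1,267.60 → $2,535.22
Month 3: $2,535.22 +$76.05 interest = $2,611.27; pay $1,305.63 → $1,305.64
Month 4: $1,305.64 +$39.16 interest = $1,344.80; pay $1,344.80 → $0.00
Total paid: $5,148.71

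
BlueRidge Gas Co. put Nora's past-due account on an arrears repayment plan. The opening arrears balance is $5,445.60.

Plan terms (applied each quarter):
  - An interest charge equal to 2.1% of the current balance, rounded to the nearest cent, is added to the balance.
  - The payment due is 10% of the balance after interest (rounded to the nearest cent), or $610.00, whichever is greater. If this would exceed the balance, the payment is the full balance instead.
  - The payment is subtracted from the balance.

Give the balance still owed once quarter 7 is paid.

$1,749.70

# | Opening | Interest | Payment | End bal
1 | $5,445.60 | $114.36 | $610.00 | $4,949.96
2 | $4,949.96 | $103.95 | $610.00 | $4,443.91
3 | $4,443.91 | $93.32 | $610.00 | $3,927.23
4 | $3,927.23 | $82.47 | $610.00 | $3,399.70
5 | $3,399.70 | $71.39 | $610.00 | $2,861.09
6 | $2,861.09 | $60.08 | $610.00 | $2,311.17
7 | $2,311.17 | $48.53 | $610.00 | $1,749.70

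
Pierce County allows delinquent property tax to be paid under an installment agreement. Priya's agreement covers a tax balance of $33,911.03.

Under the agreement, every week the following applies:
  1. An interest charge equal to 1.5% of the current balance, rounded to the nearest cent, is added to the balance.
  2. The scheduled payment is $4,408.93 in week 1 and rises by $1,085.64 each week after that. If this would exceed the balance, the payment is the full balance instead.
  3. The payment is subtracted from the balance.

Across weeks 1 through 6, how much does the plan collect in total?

# | Opening | Interest | Payment | End bal
1 | $33,911.03 | $508.67 | $4,408.93 | $30,010.77
2 | $30,010.77 | $450.16 | $5,494.57 | $24,966.36
3 | $24,966.36 | $374.50 | $6,580.21 | $18,760.65
4 | $18,760.65 | $281.41 | $7,665.85 | $11,376.21
5 | $11,376.21 | $170.64 | $8,751.49 | $2,795.36
6 | $2,795.36 | $41.93 | $2,837.29 | $0.00
Total paid: $35,738.34

$35,738.34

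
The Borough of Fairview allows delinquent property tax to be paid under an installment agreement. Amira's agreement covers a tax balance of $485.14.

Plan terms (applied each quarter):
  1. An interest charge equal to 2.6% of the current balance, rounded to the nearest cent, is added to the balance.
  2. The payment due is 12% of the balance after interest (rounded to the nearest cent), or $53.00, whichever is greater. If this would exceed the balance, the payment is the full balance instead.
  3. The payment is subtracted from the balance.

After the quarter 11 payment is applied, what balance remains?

$0.00

Quarter 1: opening $485.14; interest $12.61 → $497.75; payment $59.73; balance $438.02
Quarter 2: opening $438.02; interest $11.39 → $449.41; payment $53.93; balance $395.48
Quarter 3: opening $395.48; interest $10.28 → $405.76; payment $53.00; balance $352.76
Quarter 4: opening $352.76; interest $9.17 → $361.93; payment $53.00; balance $308.93
Quarter 5: opening $308.93; interest $8.03 → $316.96; payment $53.00; balance $263.96
Quarter 6: opening $263.96; interest $6.86 → $270.82; payment $53.00; balance $217.82
Quarter 7: opening $217.82; interest $5.66 → $223.48; payment $53.00; balance $170.48
Quarter 8: opening $170.48; interest $4.43 → $174.91; payment $53.00; balance $121.91
Quarter 9: opening $121.91; interest $3.17 → $125.08; payment $53.00; balance $72.08
Quarter 10: opening $72.08; interest $1.87 → $73.95; payment $53.00; balance $20.95
Quarter 11: opening $20.95; interest $0.54 → $21.49; payment $21.49; balance $0.00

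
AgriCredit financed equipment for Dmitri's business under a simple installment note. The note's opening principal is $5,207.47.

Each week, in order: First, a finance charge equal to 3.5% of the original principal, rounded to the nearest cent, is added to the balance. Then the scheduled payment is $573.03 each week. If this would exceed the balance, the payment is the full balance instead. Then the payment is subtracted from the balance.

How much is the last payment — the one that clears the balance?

Week 1: opening $5,207.47; interest $182.26 → $5,389.73; payment $573.03; balance $4,816.70
Week 2: opening $4,816.70; interest $182.26 → $4,998.96; payment $573.03; balance $4,425.93
Week 3: opening $4,425.93; interest $182.26 → $4,608.19; payment $573.03; balance $4,035.16
Week 4: opening $4,035.16; interest $182.26 → $4,217.42; payment $573.03; balance $3,644.39
Week 5: opening $3,644.39; interest $182.26 → $3,826.65; payment $573.03; balance $3,253.62
Week 6: opening $3,253.62; interest $182.26 → $3,435.88; payment $573.03; balance $2,862.85
Week 7: opening $2,862.85; interest $182.26 → $3,045.11; payment $573.03; balance $2,472.08
Week 8: opening $2,472.08; interest $182.26 → $2,654.34; payment $573.03; balance $2,081.31
Week 9: opening $2,081.31; interest $182.26 → $2,263.57; payment $573.03; balance $1,690.54
Week 10: opening $1,690.54; interest $182.26 → $1,872.80; payment $573.03; balance $1,299.77
Week 11: opening $1,299.77; interest $182.26 → $1,482.03; payment $573.03; balance $909.00
Week 12: opening $909.00; interest $182.26 → $1,091.26; payment $573.03; balance $518.23
Week 13: opening $518.23; interest $182.26 → $700.49; payment $573.03; balance $127.46
Week 14: opening $127.46; interest $182.26 → $309.72; payment $309.72; balance $0.00

$309.72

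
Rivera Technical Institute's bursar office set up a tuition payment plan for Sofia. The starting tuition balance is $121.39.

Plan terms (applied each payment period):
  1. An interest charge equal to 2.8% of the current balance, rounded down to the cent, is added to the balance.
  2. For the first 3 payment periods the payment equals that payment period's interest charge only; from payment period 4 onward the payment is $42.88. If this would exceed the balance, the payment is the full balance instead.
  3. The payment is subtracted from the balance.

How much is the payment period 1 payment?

Payment period 1: $121.39 +$3.39 interest = $124.78; pay $3.39 → $121.39

$3.39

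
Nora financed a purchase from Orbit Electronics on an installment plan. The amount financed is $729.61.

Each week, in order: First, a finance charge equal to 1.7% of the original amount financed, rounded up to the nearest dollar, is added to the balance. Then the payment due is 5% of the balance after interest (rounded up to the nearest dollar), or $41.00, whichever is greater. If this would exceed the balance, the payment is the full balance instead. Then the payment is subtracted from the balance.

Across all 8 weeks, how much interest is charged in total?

$104.00

Week 1: opening $729.61; interest $13.00 → $742.61; payment $41.00; balance $701.61
Week 2: opening $701.61; interest $13.00 → $714.61; payment $41.00; balance $673.61
Week 3: opening $673.61; interest $13.00 → $686.61; payment $41.00; balance $645.61
Week 4: opening $645.61; interest $13.00 → $658.61; payment $41.00; balance $617.61
Week 5: opening $617.61; interest $13.00 → $630.61; payment $41.00; balance $589.61
Week 6: opening $589.61; interest $13.00 → $602.61; payment $41.00; balance $561.61
Week 7: opening $561.61; interest $13.00 → $574.61; payment $41.00; balance $533.61
Week 8: opening $533.61; interest $13.00 → $546.61; payment $41.00; balance $505.61
Total interest: $13.00 + $13.00 + $13.00 + $13.00 + $13.00 + $13.00 + $13.00 + $13.00 = $104.00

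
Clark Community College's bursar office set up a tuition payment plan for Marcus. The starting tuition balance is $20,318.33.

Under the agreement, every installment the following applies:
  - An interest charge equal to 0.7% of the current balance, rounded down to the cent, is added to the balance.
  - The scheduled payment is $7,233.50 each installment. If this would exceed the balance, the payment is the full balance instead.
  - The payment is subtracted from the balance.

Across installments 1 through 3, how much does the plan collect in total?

$20,595.73

Installment 1: opening $20,318.33; interest $142.22 → $20,460.55; payment $7,233.50; balance $13,227.05
Installment 2: opening $13,227.05; interest $92.58 → $13,319.63; payment $7,233.50; balance $6,086.13
Installment 3: opening $6,086.13; interest $42.60 → $6,128.73; payment $6,128.73; balance $0.00
Total paid: $20,595.73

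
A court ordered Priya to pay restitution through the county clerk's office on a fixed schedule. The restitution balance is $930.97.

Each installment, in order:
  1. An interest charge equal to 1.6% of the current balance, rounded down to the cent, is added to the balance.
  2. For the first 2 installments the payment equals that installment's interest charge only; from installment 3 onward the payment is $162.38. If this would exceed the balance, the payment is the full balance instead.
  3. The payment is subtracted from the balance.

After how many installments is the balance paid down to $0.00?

9

Installment 1: opening $930.97; interest $14.89 → $945.86; payment $14.89; balance $930.97
Installment 2: opening $930.97; interest $14.89 → $945.86; payment $14.89; balance $930.97
Installment 3: opening $930.97; interest $14.89 → $945.86; payment $162.38; balance $783.48
Installment 4: opening $783.48; interest $12.53 → $796.01; payment $162.38; balance $633.63
Installment 5: opening $633.63; interest $10.13 → $643.76; payment $162.38; balance $481.38
Installment 6: opening $481.38; interest $7.70 → $489.08; payment $162.38; balance $326.70
Installment 7: opening $326.70; interest $5.22 → $331.92; payment $162.38; balance $169.54
Installment 8: opening $169.54; interest $2.71 → $172.25; payment $162.38; balance $9.87
Installment 9: opening $9.87; interest $0.15 → $10.02; payment $10.02; balance $0.00
Balance reaches $0.00 in installment 9.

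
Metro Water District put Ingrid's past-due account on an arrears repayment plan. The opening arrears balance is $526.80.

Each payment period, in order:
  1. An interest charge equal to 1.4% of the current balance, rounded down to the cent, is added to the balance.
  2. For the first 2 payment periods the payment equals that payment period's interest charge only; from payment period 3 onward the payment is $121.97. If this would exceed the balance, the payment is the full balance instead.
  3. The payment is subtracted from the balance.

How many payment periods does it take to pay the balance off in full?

7

Payment period 1: opening $526.80; interest $7.37 → $534.17; payment $7.37; balance $526.80
Payment period 2: opening $526.80; interest $7.37 → $534.17; payment $7.37; balance $526.80
Payment period 3: opening $526.80; interest $7.37 → $534.17; payment $121.97; balance $412.20
Payment period 4: opening $412.20; interest $5.77 → $417.97; payment $121.97; balance $296.00
Payment period 5: opening $296.00; interest $4.14 → $300.14; payment $121.97; balance $178.17
Payment period 6: opening $178.17; interest $2.49 → $180.66; payment $121.97; balance $58.69
Payment period 7: opening $58.69; interest $0.82 → $59.51; payment $59.51; balance $0.00
Balance reaches $0.00 in payment period 7.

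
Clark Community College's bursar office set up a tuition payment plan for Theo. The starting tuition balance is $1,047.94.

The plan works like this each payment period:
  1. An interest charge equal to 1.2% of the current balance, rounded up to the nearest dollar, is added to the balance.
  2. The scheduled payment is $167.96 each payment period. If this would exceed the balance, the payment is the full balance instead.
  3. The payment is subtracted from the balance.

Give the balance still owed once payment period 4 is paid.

$416.10

Payment period 1: $1,047.94 +$13.00 interest = $1,060.94; pay $167.96 → $892.98
Payment period 2: $892.98 +$11.00 interest = $903.98; pay $167.96 → $736.02
Payment period 3: $736.02 +$9.00 interest = $745.02; pay $167.96 → $577.06
Payment period 4: $577.06 +$7.00 interest = $584.06; pay $167.96 → $416.10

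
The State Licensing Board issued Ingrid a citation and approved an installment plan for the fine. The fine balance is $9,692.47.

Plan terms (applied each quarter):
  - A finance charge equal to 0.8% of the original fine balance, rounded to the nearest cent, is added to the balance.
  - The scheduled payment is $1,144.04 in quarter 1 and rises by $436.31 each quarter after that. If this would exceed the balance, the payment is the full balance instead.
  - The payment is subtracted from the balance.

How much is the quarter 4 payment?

$2,452.97

# | Opening | Interest | Payment | End bal
1 | $9,692.47 | $77.54 | $1,144.04 | $8,625.97
2 | $8,625.97 | $77.54 | $1,580.35 | $7,123.16
3 | $7,123.16 | $77.54 | $2,016.66 | $5,184.04
4 | $5,184.04 | $77.54 | $2,452.97 | $2,808.61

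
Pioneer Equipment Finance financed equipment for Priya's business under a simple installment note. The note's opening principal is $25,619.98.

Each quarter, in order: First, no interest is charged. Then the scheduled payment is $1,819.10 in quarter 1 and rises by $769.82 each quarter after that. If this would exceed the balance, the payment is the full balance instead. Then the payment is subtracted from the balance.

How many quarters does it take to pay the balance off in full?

# | Opening | Payment | End bal
1 | $25,619.98 | $1,819.10 | $23,800.88
2 | $23,800.88 | $2,588.92 | $21,211.96
3 | $21,211.96 | $3,358.74 | $17,853.22
4 | $17,853.22 | $4,128.56 | $13,724.66
5 | $13,724.66 | $4,898.38 | $8,826.28
6 | $8,826.28 | $5,668.20 | $3,158.08
7 | $3,158.08 | $3,158.08 | $0.00
Balance reaches $0.00 in quarter 7.

7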